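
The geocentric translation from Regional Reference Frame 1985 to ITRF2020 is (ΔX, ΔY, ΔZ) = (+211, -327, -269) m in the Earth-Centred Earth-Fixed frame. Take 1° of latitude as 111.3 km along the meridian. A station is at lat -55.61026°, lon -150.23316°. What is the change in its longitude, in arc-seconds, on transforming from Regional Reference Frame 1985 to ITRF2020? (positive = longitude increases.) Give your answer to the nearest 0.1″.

Δλ = 22.3″

sin φ = -0.825215, cos φ = 0.564819, sin λ = -0.496472, cos λ = -0.868053.
East component: ΔE = −sin λ·ΔX + cos λ·ΔY = −(-0.496472)(211) + (-0.868053)(-327) = 388.61 m.
1° of latitude spans 111300 m; at latitude φ, 1° of longitude spans that × cos φ = 62864.4 m, so Δλ = 388.61 / 62864.4 × 3600 = 22.254″.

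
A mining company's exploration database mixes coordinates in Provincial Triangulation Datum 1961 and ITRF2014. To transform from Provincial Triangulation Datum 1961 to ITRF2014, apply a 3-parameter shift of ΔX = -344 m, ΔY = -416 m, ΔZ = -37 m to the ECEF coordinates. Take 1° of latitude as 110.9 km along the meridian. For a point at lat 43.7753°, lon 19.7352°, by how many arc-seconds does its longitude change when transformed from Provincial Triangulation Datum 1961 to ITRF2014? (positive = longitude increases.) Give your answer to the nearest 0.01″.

sin φ = 0.691832, cos φ = 0.722059, sin λ = 0.337674, cos λ = 0.941263.
East component: ΔE = −sin λ·ΔX + cos λ·ΔY = −(0.337674)(-344) + (0.941263)(-416) = -275.41 m.
1° of latitude spans 110900 m; at latitude φ, 1° of longitude spans that × cos φ = 80076.3 m, so Δλ = -275.41 / 80076.3 × 3600 = -12.381″.

Δλ = -12.38″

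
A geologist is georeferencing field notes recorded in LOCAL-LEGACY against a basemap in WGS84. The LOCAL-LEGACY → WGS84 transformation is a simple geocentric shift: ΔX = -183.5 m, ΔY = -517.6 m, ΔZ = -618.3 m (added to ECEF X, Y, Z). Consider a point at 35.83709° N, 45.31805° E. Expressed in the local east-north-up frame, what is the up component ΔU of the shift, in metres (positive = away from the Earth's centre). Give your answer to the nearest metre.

ΔU = -765 m

At φ = 35.83709°, λ = 45.31805°: sin φ = 0.585483, cos φ = 0.810685, sin λ = 0.711021, cos λ = 0.703171.
ΔU = cos φ cos λ·ΔX + cos φ sin λ·ΔY + sin φ·ΔZ = (0.810685)(0.703171)(-183.5) + (0.810685)(0.711021)(-517.6) + (0.585483)(-618.3) = -764.96 m.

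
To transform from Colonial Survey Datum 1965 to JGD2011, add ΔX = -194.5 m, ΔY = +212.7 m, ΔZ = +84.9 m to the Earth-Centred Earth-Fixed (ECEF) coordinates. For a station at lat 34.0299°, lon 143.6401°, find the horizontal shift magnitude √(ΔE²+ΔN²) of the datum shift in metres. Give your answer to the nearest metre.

104 m

The local east axis at (φ, λ) is (−sin λ, cos λ, 0), so ΔE = −sin(143.6401°)·(-194.5) + cos(143.6401°)·212.7 = -55.98 m.
The local north axis is (−sin φ cos λ, −sin φ sin λ, cos φ), giving ΔN = -87.656 − 70.569 + 70.361 = -87.86 m.
Horizontal magnitude = √(ΔE² + ΔN²) = √((-55.98)² + (-87.86)²) = 104.18 m.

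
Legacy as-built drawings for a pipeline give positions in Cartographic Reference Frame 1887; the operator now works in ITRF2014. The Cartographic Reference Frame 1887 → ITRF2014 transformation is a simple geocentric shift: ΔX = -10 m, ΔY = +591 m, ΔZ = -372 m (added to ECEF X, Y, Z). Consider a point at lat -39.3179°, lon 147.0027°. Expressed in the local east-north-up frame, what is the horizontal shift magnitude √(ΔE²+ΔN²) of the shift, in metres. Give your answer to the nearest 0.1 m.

At φ = -39.3179°, λ = 147.0027°: sin φ = -0.633623, cos φ = 0.773642, sin λ = 0.544600, cos λ = -0.838696.
ΔE = −sin λ·ΔX + cos λ·ΔY = −(0.544600)·(-10) + (-0.838696)·(591) = -490.22 m.
ΔN = −sin φ cos λ·ΔX − sin φ sin λ·ΔY + cos φ·ΔZ = −(-0.633623)(-0.838696)(-10) − (-0.633623)(0.544600)(591) + (0.773642)(-372) = -78.54 m.
Horizontal magnitude = √(ΔE² + ΔN²) = √((-490.22)² + (-78.54)²) = 496.48 m.

496.5 m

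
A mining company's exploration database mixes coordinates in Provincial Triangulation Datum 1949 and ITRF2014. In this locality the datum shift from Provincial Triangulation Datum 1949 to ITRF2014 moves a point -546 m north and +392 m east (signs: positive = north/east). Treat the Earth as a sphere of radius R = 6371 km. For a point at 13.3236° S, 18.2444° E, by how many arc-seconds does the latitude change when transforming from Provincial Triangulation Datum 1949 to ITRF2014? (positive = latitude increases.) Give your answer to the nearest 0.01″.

Δφ = -17.68″

On a sphere of radius R, 1 rad of latitude = R, so Δφ = ΔN / R = -546.0 / 6371000 = -8.5701e-05 rad = -17.677″.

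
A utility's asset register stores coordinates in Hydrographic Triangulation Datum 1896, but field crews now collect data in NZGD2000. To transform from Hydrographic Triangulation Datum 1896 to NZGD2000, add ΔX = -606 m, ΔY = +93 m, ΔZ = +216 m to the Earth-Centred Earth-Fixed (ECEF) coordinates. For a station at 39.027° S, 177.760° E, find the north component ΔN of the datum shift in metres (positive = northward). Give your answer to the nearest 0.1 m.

ΔN = 551.4 m

The local north axis is (−sin φ cos λ, −sin φ sin λ, cos φ), giving ΔN = 381.298 + 2.289 + 167.799 = 551.39 m.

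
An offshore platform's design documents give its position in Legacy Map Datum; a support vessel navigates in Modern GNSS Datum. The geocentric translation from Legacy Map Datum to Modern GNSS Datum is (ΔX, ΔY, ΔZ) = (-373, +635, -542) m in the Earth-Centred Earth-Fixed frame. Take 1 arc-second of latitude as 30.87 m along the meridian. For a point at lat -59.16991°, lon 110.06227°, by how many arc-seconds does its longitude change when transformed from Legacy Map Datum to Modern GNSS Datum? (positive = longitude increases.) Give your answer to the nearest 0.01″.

Δλ = 8.38″

sin φ = -0.858691, cos φ = 0.512494, sin λ = 0.939320, cos λ = -0.343041.
East component: ΔE = −sin λ·ΔX + cos λ·ΔY = −(0.939320)(-373) + (-0.343041)(635) = 132.54 m.
1° of latitude spans 3600 × 30.87 = 111132 m; at latitude φ, 1° of longitude spans that × cos φ = 56954.5 m, so Δλ = 132.54 / 56954.5 × 3600 = 8.377″.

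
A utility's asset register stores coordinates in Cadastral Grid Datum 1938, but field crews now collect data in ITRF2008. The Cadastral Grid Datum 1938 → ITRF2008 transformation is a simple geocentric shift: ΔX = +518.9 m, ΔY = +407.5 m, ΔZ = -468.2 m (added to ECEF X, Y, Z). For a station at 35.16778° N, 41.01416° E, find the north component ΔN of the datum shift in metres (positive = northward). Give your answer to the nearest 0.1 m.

ΔN = -762.3 m

The local north axis is (−sin φ cos λ, −sin φ sin λ, cos φ), giving ΔN = -225.513 − 154.027 − 382.739 = -762.28 m.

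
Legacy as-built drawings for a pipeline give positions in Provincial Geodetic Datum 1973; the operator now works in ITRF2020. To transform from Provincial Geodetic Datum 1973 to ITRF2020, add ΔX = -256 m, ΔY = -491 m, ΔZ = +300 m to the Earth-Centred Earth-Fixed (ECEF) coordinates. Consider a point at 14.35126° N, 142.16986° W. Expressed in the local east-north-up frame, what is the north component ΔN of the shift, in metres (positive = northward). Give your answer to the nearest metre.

ΔN = 166 m

At φ = 14.35126°, λ = -142.16986°: sin φ = 0.247866, cos φ = 0.968794, sin λ = -0.613323, cos λ = -0.789832.
ΔN = −sin φ cos λ·ΔX − sin φ sin λ·ΔY + cos φ·ΔZ = −(0.247866)(-0.789832)(-256) − (0.247866)(-0.613323)(-491) + (0.968794)(300) = 165.88 m.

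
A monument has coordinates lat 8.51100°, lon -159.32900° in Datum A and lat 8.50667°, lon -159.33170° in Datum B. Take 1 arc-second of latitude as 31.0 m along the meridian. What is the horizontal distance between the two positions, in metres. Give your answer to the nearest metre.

Δφ = 8.50667° − 8.51100° = -0.00433°; Δλ = -159.33170° − -159.32900° = -0.00270°.
1° of latitude = 3600 × 31.00 = 111600 m.
ΔN = Δφ × 111600 = -483.2 m; ΔE = Δλ × 111600 × cos(8.51100°) = -0.00270 × 111600 × 0.988987 = -298.0 m.
Distance = √(ΔE² + ΔN²) = √((-298.0)² + (-483.2)²) = 567.7 m.

568 m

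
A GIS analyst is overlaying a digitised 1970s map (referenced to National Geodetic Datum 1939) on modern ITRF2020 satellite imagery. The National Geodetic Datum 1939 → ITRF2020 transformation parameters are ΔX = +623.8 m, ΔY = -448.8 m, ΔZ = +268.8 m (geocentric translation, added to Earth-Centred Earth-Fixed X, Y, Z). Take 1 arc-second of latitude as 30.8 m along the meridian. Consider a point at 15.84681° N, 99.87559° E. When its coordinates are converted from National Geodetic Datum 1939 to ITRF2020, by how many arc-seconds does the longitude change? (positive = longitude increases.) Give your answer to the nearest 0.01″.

sin φ = 0.273066, cos φ = 0.961995, sin λ = 0.985182, cos λ = -0.171509.
East component: ΔE = −sin λ·ΔX + cos λ·ΔY = −(0.985182)(623.8) + (-0.171509)(-448.8) = -537.58 m.
1° of latitude spans 3600 × 30.80 = 110880 m; at latitude φ, 1° of longitude spans that × cos φ = 106666.0 m, so Δλ = -537.58 / 106666.0 × 3600 = -18.144″.

Δλ = -18.14″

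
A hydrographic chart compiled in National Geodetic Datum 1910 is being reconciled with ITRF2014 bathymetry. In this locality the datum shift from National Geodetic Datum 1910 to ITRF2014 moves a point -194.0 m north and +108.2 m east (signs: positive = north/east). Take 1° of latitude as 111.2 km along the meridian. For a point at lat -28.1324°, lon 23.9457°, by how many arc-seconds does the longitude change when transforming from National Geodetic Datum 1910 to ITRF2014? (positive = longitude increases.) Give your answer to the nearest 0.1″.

At latitude -28.1324°, cos φ = 0.881860.
1° of longitude at this latitude = 111.2 × cos φ = 98.06 km, so Δλ = 108.2 / 98062.9 = 0.0011034° = 3.972″.

Δλ = 4.0″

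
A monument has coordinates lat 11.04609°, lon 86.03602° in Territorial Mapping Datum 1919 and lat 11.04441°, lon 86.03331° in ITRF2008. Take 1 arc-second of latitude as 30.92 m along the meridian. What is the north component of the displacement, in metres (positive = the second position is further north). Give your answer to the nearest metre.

Δφ = 11.04441° − 11.04609° = -0.00168°; Δλ = 86.03331° − 86.03602° = -0.00271°.
1° of latitude = 3600 × 30.92 = 111312 m.
ΔN = Δφ × 111312 = -187.0 m; ΔE = Δλ × 111312 × cos(11.04609°) = -0.00271 × 111312 × 0.981473 = -296.1 m.

ΔN = -187 m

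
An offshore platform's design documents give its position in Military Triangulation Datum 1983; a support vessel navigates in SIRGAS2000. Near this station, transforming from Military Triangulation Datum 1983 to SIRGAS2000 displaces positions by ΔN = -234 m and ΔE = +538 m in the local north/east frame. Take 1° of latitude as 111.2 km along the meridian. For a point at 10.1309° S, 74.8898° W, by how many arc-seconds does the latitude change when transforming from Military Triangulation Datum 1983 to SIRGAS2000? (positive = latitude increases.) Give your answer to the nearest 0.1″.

1° of latitude = 111.2 km, so Δφ = -234.0 / 111200 = -0.0021043° = -7.576″.

Δφ = -7.6″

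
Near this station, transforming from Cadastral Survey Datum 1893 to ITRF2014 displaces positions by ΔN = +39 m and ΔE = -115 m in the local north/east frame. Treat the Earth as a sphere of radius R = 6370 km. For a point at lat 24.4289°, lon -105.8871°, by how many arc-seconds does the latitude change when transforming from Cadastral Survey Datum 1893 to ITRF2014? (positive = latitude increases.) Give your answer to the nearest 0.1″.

On a sphere of radius R, 1 rad of latitude = R, so Δφ = ΔN / R = 39.0 / 6370000 = 6.1224e-06 rad = 1.263″.

Δφ = 1.3″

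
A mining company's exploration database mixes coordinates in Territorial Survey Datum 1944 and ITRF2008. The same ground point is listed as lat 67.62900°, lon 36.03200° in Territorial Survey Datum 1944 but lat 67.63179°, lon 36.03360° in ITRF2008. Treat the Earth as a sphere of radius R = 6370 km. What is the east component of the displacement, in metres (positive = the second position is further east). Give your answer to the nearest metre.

Δφ = 67.63179° − 67.62900° = +0.00279°; Δλ = 36.03360° − 36.03200° = +0.00160°.
1° along a meridian = πR/180 = 111177 m.
ΔN = Δφ × 111177 = 310.2 m; ΔE = Δλ × 111177 × cos(67.62900°) = +0.00160 × 111177 × 0.380602 = 67.7 m.

ΔE = 68 m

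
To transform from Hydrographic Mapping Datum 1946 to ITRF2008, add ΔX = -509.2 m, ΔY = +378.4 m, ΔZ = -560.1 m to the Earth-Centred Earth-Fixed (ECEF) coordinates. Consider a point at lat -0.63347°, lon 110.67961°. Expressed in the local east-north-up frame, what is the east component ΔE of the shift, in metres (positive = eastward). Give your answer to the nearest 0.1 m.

ΔE = 342.8 m

The local east axis at (φ, λ) is (−sin λ, cos λ, 0), so ΔE = −sin(110.67961°)·(-509.2) + cos(110.67961°)·378.4 = 342.76 m.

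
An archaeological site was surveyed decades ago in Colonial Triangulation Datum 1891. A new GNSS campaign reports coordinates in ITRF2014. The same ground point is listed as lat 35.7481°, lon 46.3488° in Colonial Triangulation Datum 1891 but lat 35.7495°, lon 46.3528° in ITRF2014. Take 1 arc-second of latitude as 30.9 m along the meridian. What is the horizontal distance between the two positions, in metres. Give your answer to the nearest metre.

Δφ = 35.7495° − 35.7481° = +0.0014°; Δλ = 46.3528° − 46.3488° = +0.0040°.
1° of latitude = 3600 × 30.90 = 111240 m.
ΔN = Δφ × 111240 = 155.7 m; ΔE = Δλ × 111240 × cos(35.7481°) = +0.0040 × 111240 × 0.811593 = 361.1 m.
Distance = √(ΔE² + ΔN²) = √(361.1² + 155.7²) = 393.3 m.

393 m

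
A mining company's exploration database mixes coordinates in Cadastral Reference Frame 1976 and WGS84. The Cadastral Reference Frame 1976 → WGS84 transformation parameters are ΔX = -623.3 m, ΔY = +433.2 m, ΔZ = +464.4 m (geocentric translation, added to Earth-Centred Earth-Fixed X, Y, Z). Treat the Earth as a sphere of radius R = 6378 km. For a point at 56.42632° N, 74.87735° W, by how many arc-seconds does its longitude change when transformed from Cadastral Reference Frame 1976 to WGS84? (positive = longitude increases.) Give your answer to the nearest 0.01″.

sin φ = 0.833175, cos φ = 0.553009, sin λ = -0.965370, cos λ = 0.260886.
East component: ΔE = −sin λ·ΔX + cos λ·ΔY = −(-0.965370)(-623.3) + (0.260886)(433.2) = -488.70 m.
1° of latitude spans πR/180 = 111317 m; at latitude φ, 1° of longitude spans that × cos φ = 61559.3 m, so Δλ = -488.70 / 61559.3 × 3600 = -28.579″.

Δλ = -28.58″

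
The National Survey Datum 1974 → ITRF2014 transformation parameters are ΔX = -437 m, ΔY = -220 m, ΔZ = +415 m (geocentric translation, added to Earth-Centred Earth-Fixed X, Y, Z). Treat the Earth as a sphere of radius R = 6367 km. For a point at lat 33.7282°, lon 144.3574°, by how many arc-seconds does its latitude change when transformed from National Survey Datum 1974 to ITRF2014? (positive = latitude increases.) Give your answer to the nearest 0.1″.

sin φ = 0.555254, cos φ = 0.831681, sin λ = 0.582727, cos λ = -0.812668.
North component: ΔN = −sin φ cos λ·ΔX − sin φ sin λ·ΔY + cos φ·ΔZ = −(0.555254)(-0.812668)(-437) − (0.555254)(0.582727)(-220) + (0.831681)(415) = 219.14 m.
1° of latitude spans πR/180 = 111125 m, so Δφ = 219.14 / 111125 × 3600 = 7.099″.

Δφ = 7.1″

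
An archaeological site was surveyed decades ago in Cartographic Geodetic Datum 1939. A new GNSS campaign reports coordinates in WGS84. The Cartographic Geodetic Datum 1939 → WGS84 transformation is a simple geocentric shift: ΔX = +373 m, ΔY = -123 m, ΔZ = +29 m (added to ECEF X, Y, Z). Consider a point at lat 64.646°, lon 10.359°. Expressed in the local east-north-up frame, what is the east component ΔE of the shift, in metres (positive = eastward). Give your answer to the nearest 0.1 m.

ΔE = -188.1 m

At φ = 64.646°, λ = 10.359°: sin φ = 0.903679, cos φ = 0.428210, sin λ = 0.179815, cos λ = 0.983700.
ΔE = −sin λ·ΔX + cos λ·ΔY = −(0.179815)·(373) + (0.983700)·(-123) = -188.07 m.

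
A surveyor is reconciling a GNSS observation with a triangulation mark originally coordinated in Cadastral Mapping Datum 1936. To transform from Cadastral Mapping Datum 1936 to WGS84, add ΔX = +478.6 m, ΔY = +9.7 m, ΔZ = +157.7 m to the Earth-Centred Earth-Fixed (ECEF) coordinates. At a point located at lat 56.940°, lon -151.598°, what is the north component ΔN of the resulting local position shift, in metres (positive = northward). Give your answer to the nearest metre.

At φ = 56.940°, λ = -151.598°: sin φ = 0.838100, cos φ = 0.545517, sin λ = -0.475655, cos λ = -0.879632.
ΔN = −sin φ cos λ·ΔX − sin φ sin λ·ΔY + cos φ·ΔZ = −(0.838100)(-0.879632)(478.6) − (0.838100)(-0.475655)(9.7) + (0.545517)(157.7) = 442.73 m.

ΔN = 443 m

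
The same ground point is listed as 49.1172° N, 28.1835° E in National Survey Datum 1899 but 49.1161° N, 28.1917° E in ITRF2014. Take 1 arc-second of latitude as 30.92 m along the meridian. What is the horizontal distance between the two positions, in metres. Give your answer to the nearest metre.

Δφ = 49.1161° − 49.1172° = -0.0011°; Δλ = 28.1917° − 28.1835° = +0.0082°.
1° of latitude = 3600 × 30.92 = 111312 m.
ΔN = Δφ × 111312 = -122.4 m; ΔE = Δλ × 111312 × cos(49.1172°) = +0.0082 × 111312 × 0.654514 = 597.4 m.
Distance = √(ΔE² + ΔN²) = √(597.4² + (-122.4)²) = 609.8 m.

610 m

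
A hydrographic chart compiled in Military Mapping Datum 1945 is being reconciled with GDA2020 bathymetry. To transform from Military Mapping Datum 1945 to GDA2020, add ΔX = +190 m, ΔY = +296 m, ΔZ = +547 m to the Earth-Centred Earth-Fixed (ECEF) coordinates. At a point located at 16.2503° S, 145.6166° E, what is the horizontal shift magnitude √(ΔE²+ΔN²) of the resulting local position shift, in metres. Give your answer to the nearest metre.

The local east axis at (φ, λ) is (−sin λ, cos λ, 0), so ΔE = −sin(145.6166°)·190 + cos(145.6166°)·296 = -351.58 m.
The local north axis is (−sin φ cos λ, −sin φ sin λ, cos φ), giving ΔN = -43.879 + 46.777 + 525.146 = 528.04 m.
Horizontal magnitude = √(ΔE² + ΔN²) = √((-351.58)² + 528.04²) = 634.38 m.

634 m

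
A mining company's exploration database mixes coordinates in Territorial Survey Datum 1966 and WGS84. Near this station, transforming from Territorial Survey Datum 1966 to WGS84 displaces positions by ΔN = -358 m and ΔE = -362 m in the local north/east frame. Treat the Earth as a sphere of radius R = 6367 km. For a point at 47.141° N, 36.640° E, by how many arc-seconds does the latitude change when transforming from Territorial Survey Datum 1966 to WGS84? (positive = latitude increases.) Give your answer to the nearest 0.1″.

On a sphere of radius R, 1 rad of latitude = R, so Δφ = ΔN / R = -358.0 / 6367000 = -5.6227e-05 rad = -11.598″.

Δφ = -11.6″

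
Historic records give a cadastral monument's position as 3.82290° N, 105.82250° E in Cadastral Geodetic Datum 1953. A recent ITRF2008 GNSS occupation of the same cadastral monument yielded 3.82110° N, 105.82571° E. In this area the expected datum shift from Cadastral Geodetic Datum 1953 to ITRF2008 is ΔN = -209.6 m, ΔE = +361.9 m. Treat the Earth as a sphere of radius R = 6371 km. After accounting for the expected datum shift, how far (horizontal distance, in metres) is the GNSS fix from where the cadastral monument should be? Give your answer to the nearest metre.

Observed coordinate differences: Δφ = -0.00180°, Δλ = +0.00321°.
Converting to metres (1° lat = 111195 m, cos φ = 0.997775): observed ΔN = -200.2 m, observed ΔE = 356.1 m.
Subtracting the expected shift leaves a residual of -200.2 − (-209.6) = 9.4 m north and 356.1 − (361.9) = -5.8 m east.
Residual distance = √(9.4² + (-5.8)²) = 11.1 m.

11 m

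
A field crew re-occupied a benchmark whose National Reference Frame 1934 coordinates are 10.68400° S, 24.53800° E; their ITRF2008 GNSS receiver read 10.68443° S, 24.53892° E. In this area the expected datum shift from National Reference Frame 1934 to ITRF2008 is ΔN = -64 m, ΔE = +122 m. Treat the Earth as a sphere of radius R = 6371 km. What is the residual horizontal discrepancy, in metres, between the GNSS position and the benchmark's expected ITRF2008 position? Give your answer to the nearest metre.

27 m

Observed coordinate differences: Δφ = -0.00043°, Δλ = +0.00092°.
Converting to metres (1° lat = 111195 m, cos φ = 0.982665): observed ΔN = -47.8 m, observed ΔE = 100.5 m.
Subtracting the expected shift leaves a residual of -47.8 − (-64) = 16.2 m north and 100.5 − (122) = -21.5 m east.
Residual distance = √(16.2² + (-21.5)²) = 26.9 m.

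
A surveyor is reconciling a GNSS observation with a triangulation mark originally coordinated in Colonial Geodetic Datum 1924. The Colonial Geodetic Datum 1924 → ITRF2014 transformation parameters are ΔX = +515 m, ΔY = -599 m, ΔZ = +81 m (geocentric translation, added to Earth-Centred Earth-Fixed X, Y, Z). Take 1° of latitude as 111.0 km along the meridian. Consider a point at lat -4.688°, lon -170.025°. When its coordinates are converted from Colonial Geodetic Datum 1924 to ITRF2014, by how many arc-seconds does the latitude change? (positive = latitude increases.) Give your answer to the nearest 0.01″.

Δφ = 1.55″

sin φ = -0.081730, cos φ = 0.996655, sin λ = -0.173218, cos λ = -0.984883.
North component: ΔN = −sin φ cos λ·ΔX − sin φ sin λ·ΔY + cos φ·ΔZ = −(-0.081730)(-0.984883)(515) − (-0.081730)(-0.173218)(-599) + (0.996655)(81) = 47.75 m.
1° of latitude spans 111000 m, so Δφ = 47.75 / 111000 × 3600 = 1.549″.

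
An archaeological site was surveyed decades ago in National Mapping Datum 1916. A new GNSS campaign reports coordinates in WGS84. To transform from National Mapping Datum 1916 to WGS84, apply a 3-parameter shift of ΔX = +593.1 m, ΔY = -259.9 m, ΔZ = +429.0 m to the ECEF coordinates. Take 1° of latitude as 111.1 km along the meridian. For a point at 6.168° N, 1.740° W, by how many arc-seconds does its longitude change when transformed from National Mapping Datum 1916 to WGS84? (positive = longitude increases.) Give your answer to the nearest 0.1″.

sin φ = 0.107444, cos φ = 0.994211, sin λ = -0.030364, cos λ = 0.999539.
East component: ΔE = −sin λ·ΔX + cos λ·ΔY = −(-0.030364)(593.1) + (0.999539)(-259.9) = -241.77 m.
1° of latitude spans 111100 m; at latitude φ, 1° of longitude spans that × cos φ = 110456.9 m, so Δλ = -241.77 / 110456.9 × 3600 = -7.880″.

Δλ = -7.9″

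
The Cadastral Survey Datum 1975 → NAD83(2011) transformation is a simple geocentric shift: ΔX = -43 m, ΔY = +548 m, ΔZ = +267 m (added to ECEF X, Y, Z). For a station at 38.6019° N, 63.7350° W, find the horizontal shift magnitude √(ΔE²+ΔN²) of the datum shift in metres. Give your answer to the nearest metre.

565 m

The local east axis at (φ, λ) is (−sin λ, cos λ, 0), so ΔE = −sin(-63.7350°)·(-43) + cos(-63.7350°)·548 = 203.94 m.
The local north axis is (−sin φ cos λ, −sin φ sin λ, cos φ), giving ΔN = 11.872 + 306.601 + 208.660 = 527.13 m.
Horizontal magnitude = √(ΔE² + ΔN²) = √(203.94² + 527.13²) = 565.21 m.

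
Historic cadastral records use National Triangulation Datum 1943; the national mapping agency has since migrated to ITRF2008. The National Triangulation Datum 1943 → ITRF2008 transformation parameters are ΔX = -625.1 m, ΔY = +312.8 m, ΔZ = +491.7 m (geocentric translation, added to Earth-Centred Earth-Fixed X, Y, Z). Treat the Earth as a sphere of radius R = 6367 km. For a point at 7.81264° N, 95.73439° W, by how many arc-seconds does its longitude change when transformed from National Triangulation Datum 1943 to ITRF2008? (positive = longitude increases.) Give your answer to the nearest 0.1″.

sin φ = 0.135934, cos φ = 0.990718, sin λ = -0.994996, cos λ = -0.099917.
East component: ΔE = −sin λ·ΔX + cos λ·ΔY = −(-0.994996)(-625.1) + (-0.099917)(312.8) = -653.23 m.
1° of latitude spans πR/180 = 111125 m; at latitude φ, 1° of longitude spans that × cos φ = 110093.6 m, so Δλ = -653.23 / 110093.6 × 3600 = -21.360″.

Δλ = -21.4″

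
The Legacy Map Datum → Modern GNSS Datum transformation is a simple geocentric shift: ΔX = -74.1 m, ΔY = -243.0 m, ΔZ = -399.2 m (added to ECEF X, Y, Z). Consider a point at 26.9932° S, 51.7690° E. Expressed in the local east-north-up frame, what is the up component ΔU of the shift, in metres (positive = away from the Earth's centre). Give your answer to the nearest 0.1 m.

ΔU = -29.8 m

The local up (radial) axis is (cos φ cos λ, cos φ sin λ, sin φ), giving ΔU = -40.860 − 170.087 + 181.191 = -29.76 m.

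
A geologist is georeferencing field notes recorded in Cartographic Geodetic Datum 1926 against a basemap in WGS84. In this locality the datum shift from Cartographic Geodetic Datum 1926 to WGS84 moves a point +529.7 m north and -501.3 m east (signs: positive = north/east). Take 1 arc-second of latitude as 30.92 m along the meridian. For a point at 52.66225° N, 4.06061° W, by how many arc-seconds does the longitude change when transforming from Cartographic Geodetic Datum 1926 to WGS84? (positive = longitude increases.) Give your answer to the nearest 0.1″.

Δλ = -26.7″

At latitude 52.66225°, cos φ = 0.606512.
1″ of longitude at this latitude = 30.92 × cos φ = 18.7534 m, so Δλ = -501.3 / 18.7534 = -26.731″.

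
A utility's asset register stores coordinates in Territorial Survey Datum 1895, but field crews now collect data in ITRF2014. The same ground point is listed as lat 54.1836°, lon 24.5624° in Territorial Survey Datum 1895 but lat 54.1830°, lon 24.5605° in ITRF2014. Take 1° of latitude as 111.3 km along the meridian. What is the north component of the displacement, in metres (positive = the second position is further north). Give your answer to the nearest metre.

Δφ = 54.1830° − 54.1836° = -0.0006°; Δλ = 24.5605° − 24.5624° = -0.0019°.
ΔN = Δφ × 111300 = -66.8 m; ΔE = Δλ × 111300 × cos(54.1836°) = -0.0019 × 111300 × 0.585190 = -123.8 m.

ΔN = -67 m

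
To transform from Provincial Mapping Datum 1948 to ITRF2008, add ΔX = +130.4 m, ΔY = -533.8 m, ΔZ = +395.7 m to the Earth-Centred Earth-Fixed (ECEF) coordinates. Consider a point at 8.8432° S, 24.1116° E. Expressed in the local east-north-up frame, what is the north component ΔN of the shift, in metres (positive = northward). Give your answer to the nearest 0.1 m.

ΔN = 375.8 m

The local north axis is (−sin φ cos λ, −sin φ sin λ, cos φ), giving ΔN = 18.297 − 33.523 + 390.996 = 375.77 m.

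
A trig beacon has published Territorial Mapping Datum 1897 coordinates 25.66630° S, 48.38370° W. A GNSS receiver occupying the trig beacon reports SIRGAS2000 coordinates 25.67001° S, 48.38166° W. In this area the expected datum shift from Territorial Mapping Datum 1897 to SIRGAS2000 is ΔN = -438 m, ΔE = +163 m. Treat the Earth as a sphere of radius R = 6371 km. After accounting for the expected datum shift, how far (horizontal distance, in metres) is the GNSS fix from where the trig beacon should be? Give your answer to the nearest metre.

49 m

Observed coordinate differences: Δφ = -0.00371°, Δλ = +0.00204°.
Converting to metres (1° lat = 111195 m, cos φ = 0.901332): observed ΔN = -412.5 m, observed ΔE = 204.5 m.
Subtracting the expected shift leaves a residual of -412.5 − (-438) = 25.5 m north and 204.5 − (163) = 41.5 m east.
Residual distance = √(25.5² + 41.5²) = 48.7 m.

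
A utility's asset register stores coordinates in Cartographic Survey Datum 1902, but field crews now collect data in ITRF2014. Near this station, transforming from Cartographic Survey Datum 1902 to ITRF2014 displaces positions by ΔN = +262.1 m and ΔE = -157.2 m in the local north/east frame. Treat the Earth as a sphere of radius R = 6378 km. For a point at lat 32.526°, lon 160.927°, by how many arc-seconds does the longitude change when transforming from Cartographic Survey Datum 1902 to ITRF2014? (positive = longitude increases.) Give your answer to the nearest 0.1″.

At latitude 32.526°, cos φ = 0.843148.
One radian of longitude at latitude φ spans R cos φ, so Δλ = ΔE / (R cos φ) = -157.2 / (6378000 × 0.843148) = -2.9232e-05 rad = -6.030″.

Δλ = -6.0″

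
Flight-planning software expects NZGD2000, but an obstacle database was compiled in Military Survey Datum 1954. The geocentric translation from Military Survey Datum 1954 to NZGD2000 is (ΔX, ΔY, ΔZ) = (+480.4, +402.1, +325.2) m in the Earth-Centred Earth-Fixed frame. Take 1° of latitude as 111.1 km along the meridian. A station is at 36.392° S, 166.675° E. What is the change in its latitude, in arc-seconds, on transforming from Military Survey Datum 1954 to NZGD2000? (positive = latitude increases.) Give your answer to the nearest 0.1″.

Δφ = 1.3″

sin φ = -0.593306, cos φ = 0.804977, sin λ = 0.230474, cos λ = -0.973078.
North component: ΔN = −sin φ cos λ·ΔX − sin φ sin λ·ΔY + cos φ·ΔZ = −(-0.593306)(-0.973078)(480.4) − (-0.593306)(0.230474)(402.1) + (0.804977)(325.2) = 39.41 m.
1° of latitude spans 111100 m, so Δφ = 39.41 / 111100 × 3600 = 1.277″.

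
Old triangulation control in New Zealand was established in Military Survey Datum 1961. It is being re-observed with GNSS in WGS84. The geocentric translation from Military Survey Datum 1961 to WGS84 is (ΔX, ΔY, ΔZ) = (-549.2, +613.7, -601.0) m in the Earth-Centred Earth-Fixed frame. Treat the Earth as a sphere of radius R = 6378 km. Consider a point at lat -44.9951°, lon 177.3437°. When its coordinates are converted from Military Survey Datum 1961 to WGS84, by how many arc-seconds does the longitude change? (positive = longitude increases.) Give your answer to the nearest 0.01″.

Δλ = -26.87″

sin φ = -0.707046, cos φ = 0.707167, sin λ = 0.046345, cos λ = -0.998926.
East component: ΔE = −sin λ·ΔX + cos λ·ΔY = −(0.046345)(-549.2) + (-0.998926)(613.7) = -587.59 m.
1° of latitude spans πR/180 = 111317 m; at latitude φ, 1° of longitude spans that × cos φ = 78719.8 m, so Δλ = -587.59 / 78719.8 × 3600 = -26.871″.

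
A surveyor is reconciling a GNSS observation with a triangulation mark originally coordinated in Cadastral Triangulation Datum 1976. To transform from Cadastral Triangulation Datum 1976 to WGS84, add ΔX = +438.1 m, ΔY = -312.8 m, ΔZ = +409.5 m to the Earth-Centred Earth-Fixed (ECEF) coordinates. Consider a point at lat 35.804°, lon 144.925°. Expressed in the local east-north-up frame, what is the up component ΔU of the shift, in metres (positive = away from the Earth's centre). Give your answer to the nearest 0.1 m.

At φ = 35.804°, λ = 144.925°: sin φ = 0.585014, cos φ = 0.811023, sin λ = 0.574648, cos λ = -0.818401.
ΔU = cos φ cos λ·ΔX + cos φ sin λ·ΔY + sin φ·ΔZ = (0.811023)(-0.818401)(438.1) + (0.811023)(0.574648)(-312.8) + (0.585014)(409.5) = -197.00 m.

ΔU = -197.0 m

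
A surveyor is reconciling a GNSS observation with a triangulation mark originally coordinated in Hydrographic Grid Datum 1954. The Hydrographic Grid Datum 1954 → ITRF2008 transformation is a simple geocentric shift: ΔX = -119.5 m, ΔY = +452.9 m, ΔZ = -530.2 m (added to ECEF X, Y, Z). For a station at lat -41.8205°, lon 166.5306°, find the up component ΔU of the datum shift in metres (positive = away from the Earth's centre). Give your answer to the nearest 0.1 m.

The local up (radial) axis is (cos φ cos λ, cos φ sin λ, sin φ), giving ΔU = 86.606 + 78.617 + 353.537 = 518.76 m.

ΔU = 518.8 m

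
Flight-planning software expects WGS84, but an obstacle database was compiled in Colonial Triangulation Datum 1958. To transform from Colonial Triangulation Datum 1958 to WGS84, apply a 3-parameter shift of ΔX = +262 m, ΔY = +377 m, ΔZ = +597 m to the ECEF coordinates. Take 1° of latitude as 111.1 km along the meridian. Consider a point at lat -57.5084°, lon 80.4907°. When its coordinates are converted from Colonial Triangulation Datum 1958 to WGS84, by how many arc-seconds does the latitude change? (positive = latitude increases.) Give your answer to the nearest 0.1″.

Δφ = 21.7″

sin φ = -0.843470, cos φ = 0.537176, sin λ = 0.986259, cos λ = 0.165208.
North component: ΔN = −sin φ cos λ·ΔX − sin φ sin λ·ΔY + cos φ·ΔZ = −(-0.843470)(0.165208)(262) − (-0.843470)(0.986259)(377) + (0.537176)(597) = 670.82 m.
1° of latitude spans 111100 m, so Δφ = 670.82 / 111100 × 3600 = 21.737″.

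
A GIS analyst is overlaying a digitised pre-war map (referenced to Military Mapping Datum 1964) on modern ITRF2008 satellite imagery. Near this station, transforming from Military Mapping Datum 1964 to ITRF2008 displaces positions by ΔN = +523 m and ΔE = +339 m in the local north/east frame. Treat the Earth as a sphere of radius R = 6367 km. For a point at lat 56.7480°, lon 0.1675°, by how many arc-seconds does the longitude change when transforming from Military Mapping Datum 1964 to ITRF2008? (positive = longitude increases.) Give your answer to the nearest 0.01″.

At latitude 56.7480°, cos φ = 0.548322.
One radian of longitude at latitude φ spans R cos φ, so Δλ = ΔE / (R cos φ) = 339.0 / (6367000 × 0.548322) = 9.7102e-05 rad = 20.029″.

Δλ = 20.03″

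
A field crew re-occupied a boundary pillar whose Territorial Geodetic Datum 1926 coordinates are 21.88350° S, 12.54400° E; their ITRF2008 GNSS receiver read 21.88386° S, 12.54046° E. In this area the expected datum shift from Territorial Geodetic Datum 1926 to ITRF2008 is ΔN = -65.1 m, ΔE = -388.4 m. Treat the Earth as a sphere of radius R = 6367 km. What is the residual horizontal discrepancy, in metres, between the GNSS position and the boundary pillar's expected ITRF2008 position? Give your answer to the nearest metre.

Observed coordinate differences: Δφ = -0.00036°, Δλ = -0.00354°.
Converting to metres (1° lat = 111125 m, cos φ = 0.927944): observed ΔN = -40.0 m, observed ΔE = -365.0 m.
Subtracting the expected shift leaves a residual of -40.0 − (-65.1) = 25.1 m north and -365.0 − (-388.4) = 23.4 m east.
Residual distance = √(25.1² + 23.4²) = 34.3 m.

34 m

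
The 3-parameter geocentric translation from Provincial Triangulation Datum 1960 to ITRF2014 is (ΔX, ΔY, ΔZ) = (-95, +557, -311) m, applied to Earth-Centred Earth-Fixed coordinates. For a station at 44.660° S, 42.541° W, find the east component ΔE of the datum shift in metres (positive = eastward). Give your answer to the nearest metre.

ΔE = 346 m

At φ = -44.660°, λ = -42.541°: sin φ = -0.702898, cos φ = 0.711290, sin λ = -0.676118, cos λ = 0.736794.
ΔE = −sin λ·ΔX + cos λ·ΔY = −(-0.676118)·(-95) + (0.736794)·(557) = 346.16 m.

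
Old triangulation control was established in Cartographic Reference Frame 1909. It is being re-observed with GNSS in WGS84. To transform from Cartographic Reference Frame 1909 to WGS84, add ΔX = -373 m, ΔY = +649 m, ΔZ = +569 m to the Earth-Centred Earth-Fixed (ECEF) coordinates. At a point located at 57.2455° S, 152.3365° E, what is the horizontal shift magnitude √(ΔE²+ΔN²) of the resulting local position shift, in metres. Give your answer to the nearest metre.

930 m

The local east axis at (φ, λ) is (−sin λ, cos λ, 0), so ΔE = −sin(152.3365°)·(-373) + cos(152.3365°)·649 = -401.64 m.
The local north axis is (−sin φ cos λ, −sin φ sin λ, cos φ), giving ΔN = 277.833 + 253.406 + 307.852 = 839.09 m.
Horizontal magnitude = √(ΔE² + ΔN²) = √((-401.64)² + 839.09²) = 930.26 m.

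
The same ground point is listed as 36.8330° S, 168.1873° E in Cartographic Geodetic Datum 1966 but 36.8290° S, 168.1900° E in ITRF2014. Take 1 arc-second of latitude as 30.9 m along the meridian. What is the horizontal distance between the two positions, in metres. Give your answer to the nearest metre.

506 m

Δφ = -36.8290° − -36.8330° = +0.0040°; Δλ = 168.1900° − 168.1873° = +0.0027°.
1° of latitude = 3600 × 30.90 = 111240 m.
ΔN = Δφ × 111240 = 445.0 m; ΔE = Δλ × 111240 × cos(-36.8330°) = +0.0027 × 111240 × 0.800386 = 240.4 m.
Distance = √(ΔE² + ΔN²) = √(240.4² + 445.0²) = 505.7 m.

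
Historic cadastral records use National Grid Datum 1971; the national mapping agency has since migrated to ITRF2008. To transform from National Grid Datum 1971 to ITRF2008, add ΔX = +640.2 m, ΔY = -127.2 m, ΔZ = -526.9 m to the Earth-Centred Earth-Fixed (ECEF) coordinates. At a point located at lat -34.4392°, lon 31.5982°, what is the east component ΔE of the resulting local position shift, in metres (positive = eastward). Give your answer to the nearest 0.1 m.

ΔE = -443.8 m

The local east axis at (φ, λ) is (−sin λ, cos λ, 0), so ΔE = −sin(31.5982°)·640.2 + cos(31.5982°)·(-127.2) = -443.78 m.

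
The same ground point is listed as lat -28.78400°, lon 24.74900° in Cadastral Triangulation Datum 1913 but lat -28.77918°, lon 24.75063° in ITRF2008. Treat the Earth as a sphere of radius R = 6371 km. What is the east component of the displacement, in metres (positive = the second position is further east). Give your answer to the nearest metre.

Δφ = -28.77918° − -28.78400° = +0.00482°; Δλ = 24.75063° − 24.74900° = +0.00163°.
1° along a meridian = πR/180 = 111195 m.
ΔN = Δφ × 111195 = 536.0 m; ΔE = Δλ × 111195 × cos(-28.78400°) = +0.00163 × 111195 × 0.876441 = 158.9 m.

ΔE = 159 m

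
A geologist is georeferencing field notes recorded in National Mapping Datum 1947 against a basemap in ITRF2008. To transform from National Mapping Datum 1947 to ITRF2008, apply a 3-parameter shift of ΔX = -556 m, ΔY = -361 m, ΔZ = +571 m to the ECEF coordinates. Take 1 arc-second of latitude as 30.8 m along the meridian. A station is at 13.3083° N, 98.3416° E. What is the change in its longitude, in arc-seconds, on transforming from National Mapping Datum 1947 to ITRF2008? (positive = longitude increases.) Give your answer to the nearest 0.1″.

sin φ = 0.230191, cos φ = 0.973146, sin λ = 0.989421, cos λ = -0.145075.
East component: ΔE = −sin λ·ΔX + cos λ·ΔY = −(0.989421)(-556) + (-0.145075)(-361) = 602.49 m.
1° of latitude spans 3600 × 30.80 = 110880 m; at latitude φ, 1° of longitude spans that × cos φ = 107902.4 m, so Δλ = 602.49 / 107902.4 × 3600 = 20.101″.

Δλ = 20.1″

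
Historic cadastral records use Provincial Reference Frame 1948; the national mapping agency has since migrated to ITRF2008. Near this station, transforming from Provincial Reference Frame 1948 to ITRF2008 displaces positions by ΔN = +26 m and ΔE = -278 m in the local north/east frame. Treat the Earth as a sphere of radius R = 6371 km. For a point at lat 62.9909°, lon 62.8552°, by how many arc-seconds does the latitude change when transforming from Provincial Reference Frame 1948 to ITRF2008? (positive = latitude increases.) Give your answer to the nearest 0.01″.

On a sphere of radius R, 1 rad of latitude = R, so Δφ = ΔN / R = 26.0 / 6371000 = 4.0810e-06 rad = 0.842″.

Δφ = 0.84″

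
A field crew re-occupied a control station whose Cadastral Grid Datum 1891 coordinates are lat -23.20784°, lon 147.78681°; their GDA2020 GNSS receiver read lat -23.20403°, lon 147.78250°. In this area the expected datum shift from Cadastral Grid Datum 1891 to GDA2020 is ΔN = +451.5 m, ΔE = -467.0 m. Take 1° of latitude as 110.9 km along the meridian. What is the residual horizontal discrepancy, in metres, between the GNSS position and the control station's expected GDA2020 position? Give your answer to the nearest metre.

40 m

Observed coordinate differences: Δφ = +0.00381°, Δλ = -0.00431°.
Converting to metres (1° lat = 110900 m, cos φ = 0.919081): observed ΔN = 422.5 m, observed ΔE = -439.3 m.
Subtracting the expected shift leaves a residual of 422.5 − (451.5) = -29.0 m north and -439.3 − (-467.0) = 27.7 m east.
Residual distance = √((-29.0)² + 27.7²) = 40.1 m.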